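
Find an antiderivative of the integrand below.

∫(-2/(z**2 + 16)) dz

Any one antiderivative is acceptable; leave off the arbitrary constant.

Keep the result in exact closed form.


Answer: -atan(z/4)/2.


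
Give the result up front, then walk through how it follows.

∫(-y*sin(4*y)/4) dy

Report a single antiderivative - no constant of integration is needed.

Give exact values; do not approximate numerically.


The answer is y*cos(4*y)/16 - sin(4*y)/64.
Step 1. Integrate ∫(-y*sin(4*y)/4) dy by parts with u = y, dv = (-sin(4*y)/4) dy, so v = cos(4*y)/16: now y*cos(4*y)/16 + ∫(-cos(4*y)/16) dy.
Step 2. Evaluate the standard form: now y*cos(4*y)/16 - sin(4*y)/64.
Answer: y*cos(4*y)/16 - sin(4*y)/64.


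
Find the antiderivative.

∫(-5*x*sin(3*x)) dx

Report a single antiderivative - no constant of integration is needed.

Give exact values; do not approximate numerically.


Answer: 5*x*cos(3*x)/3 - 5*sin(3*x)/9.


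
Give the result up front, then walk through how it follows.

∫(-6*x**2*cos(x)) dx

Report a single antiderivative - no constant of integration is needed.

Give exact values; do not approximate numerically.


The answer is -6*x**2*sin(x) - 12*x*cos(x) + 12*sin(x).
Step 1. Integrate ∫(-6*x**2*cos(x)) dx by parts with u = x**2, dv = (-6*cos(x)) dx, so v = -6*sin(x): now -6*x**2*sin(x) + ∫(12*x*sin(x)) dx.
Step 2. Integrate ∫(12*x*sin(x)) dx by parts with u = x, dv = (12*sin(x)) dx, so v = -12*cos(x): now -6*x**2*sin(x) - 12*x*cos(x) + ∫(12*cos(x)) dx.
Step 3. Evaluate the standard form: now -6*x**2*sin(x) - 12*x*cos(x) + 12*sin(x).
Answer: -6*x**2*sin(x) - 12*x*cos(x) + 12*sin(x).


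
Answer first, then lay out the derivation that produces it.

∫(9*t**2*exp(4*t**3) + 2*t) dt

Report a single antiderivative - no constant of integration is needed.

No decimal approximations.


The answer is t**2 + 3*exp(4*t**3)/4.
Step 1. Rewrite: now ∫(2*t) dt + ∫(9*t**2*exp(4*t**3)) dt.
Step 2. Evaluate the standard form: now t**2 + ∫(9*t**2*exp(4*t**3)) dt.
Step 3. Substitute u = t**3, turning ∫(9*t**2*exp(4*t**3)) dt into ∫(3*exp(4*u)) du: now t**2 + ∫(3*exp(4*u)) du.
Step 4. Evaluate the standard form: now t**2 + 3*exp(4*u)/4.
Step 5. Substitute back u = t**3: now t**2 + 3*exp(4*t**3)/4.
Answer: t**2 + 3*exp(4*t**3)/4.


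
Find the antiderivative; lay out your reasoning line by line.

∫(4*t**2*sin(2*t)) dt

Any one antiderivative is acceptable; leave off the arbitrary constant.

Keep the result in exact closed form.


Step 1. Integrate ∫(4*t**2*sin(2*t)) dt by parts with u = t**2, dv = (4*sin(2*t)) dt, so v = -2*cos(2*t): now -2*t**2*cos(2*t) + ∫(4*t*cos(2*t)) dt.
Step 2. Integrate ∫(4*t*cos(2*t)) dt by parts with u = t, dv = (4*cos(2*t)) dt, so v = 2*sin(2*t): now -2*t**2*cos(2*t) + 2*t*sin(2*t) + ∫(-2*sin(2*t)) dt.
Step 3. Evaluate the standard form: now -2*t**2*cos(2*t) + 2*t*sin(2*t) + cos(2*t).
Answer: -2*t**2*cos(2*t) + 2*t*sin(2*t) + cos(2*t).


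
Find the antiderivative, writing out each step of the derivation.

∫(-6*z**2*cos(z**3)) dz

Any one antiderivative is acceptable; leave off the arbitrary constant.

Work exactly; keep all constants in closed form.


Step 1. Substitute u = z**3, turning ∫(-6*z**2*cos(z**3)) dz into ∫(-2*cos(u)) du: now ∫(-2*cos(u)) du.
Step 2. Evaluate the standard form: now -2*sin(u).
Step 3. Substitute back u = z**3: now -2*sin(z**3).
Answer: -2*sin(z**3).


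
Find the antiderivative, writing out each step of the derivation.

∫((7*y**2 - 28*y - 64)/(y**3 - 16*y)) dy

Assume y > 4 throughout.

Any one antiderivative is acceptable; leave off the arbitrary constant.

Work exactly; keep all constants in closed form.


Step 1. Decompose ∫((7*y**2 - 28*y - 64)/(y**3 - 16*y)) dy by partial fractions, (7*y**2 - 28*y - 64)/(y**3 - 16*y) = 5/(y + 4) - 2/(y - 4) + 4/y: now ∫(4/y) dy + ∫(-2/(y - 4)) dy + ∫(5/(y + 4)) dy.
Step 2. Evaluate the standard form [assuming y > -4]: now 5*log(y + 4) + ∫(4/y) dy + ∫(-2/(y - 4)) dy.
Step 3. Evaluate the standard form [assuming y > 0]: now 4*log(y) + 5*log(y + 4) + ∫(-2/(y - 4)) dy.
Step 4. Evaluate the standard form [assuming y > 4]: now 4*log(y) - 2*log(y - 4) + 5*log(y + 4).
Answer: 4*log(y) - 2*log(y - 4) + 5*log(y + 4).


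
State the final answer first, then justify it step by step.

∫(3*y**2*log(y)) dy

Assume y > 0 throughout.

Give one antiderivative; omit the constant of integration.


The answer is y**3*log(y) - y**3/3.
Step 1. Integrate ∫(3*y**2*log(y)) dy by parts with u = log(y), dv = (3*y**2) dy, so v = y**3 [assuming y > 0]: now y**3*log(y) + ∫(-y**2) dy.
Step 2. Evaluate the standard form: now y**3*log(y) - y**3/3.
Answer: y**3*log(y) - y**3/3.


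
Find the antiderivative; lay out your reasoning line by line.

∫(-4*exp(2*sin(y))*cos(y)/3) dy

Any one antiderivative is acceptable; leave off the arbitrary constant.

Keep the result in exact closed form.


Step 1. Substitute u = sin(y), turning ∫(-4*exp(2*sin(y))*cos(y)/3) dy into ∫(-4*exp(2*u)/3) du: now ∫(-4*exp(2*u)/3) du.
Step 2. Evaluate the standard form: now -2*exp(2*u)/3.
Step 3. Substitute back u = sin(y): now -2*exp(2*sin(y))/3.
Answer: -2*exp(2*sin(y))/3.


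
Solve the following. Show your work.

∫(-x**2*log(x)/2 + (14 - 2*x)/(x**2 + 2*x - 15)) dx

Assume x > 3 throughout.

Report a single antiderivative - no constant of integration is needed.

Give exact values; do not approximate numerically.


Step 1. Rewrite: now ∫(-x**2*log(x)/2) dx + ∫((14 - 2*x)/(x**2 + 2*x - 15)) dx.
Step 2. Integrate ∫(-x**2*log(x)/2) dx by parts with u = log(x), dv = (-x**2/2) dx, so v = -x**3/6 [assuming x > 0]: now -x**3*log(x)/6 + ∫(x**2/6) dx + ∫((14 - 2*x)/(x**2 + 2*x - 15)) dx.
Step 3. Evaluate the standard form: now -x**3*log(x)/6 + x**3/18 + ∫((14 - 2*x)/(x**2 + 2*x - 15)) dx.
Step 4. Decompose ∫((14 - 2*x)/(x**2 + 2*x - 15)) dx by partial fractions, (14 - 2*x)/(x**2 + 2*x - 15) = -3/(x + 5) + 1/(x - 3): now -x**3*log(x)/6 + x**3/18 + ∫(1/(x - 3)) dx + ∫(-3/(x + 5)) dx.
Step 5. Evaluate the standard form [assuming x > -5]: now -x**3*log(x)/6 + x**3/18 - 3*log(x + 5) + ∫(1/(x - 3)) dx.
Step 6. Evaluate the standard form [assuming x > 3]: now -x**3*log(x)/6 + x**3/18 + log(x - 3) - 3*log(x + 5).
Answer: -x**3*log(x)/6 + x**3/18 + log(x - 3) - 3*log(x + 5).


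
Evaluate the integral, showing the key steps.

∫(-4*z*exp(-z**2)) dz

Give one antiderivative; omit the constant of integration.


Step 1. Substitute u = z**2, turning ∫(-4*z*exp(-z**2)) dz into ∫(-2*exp(-u)) du: now ∫(-2*exp(-u)) du.
Step 2. Evaluate the standard form: now 2*exp(-u).
Step 3. Substitute back u = z**2: now 2*exp(-z**2).
Answer: 2*exp(-z**2).


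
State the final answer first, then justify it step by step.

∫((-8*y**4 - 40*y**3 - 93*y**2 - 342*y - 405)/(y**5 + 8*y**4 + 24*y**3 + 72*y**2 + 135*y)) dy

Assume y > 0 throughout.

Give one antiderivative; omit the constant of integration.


The answer is -3*log(y) - 2*log(y + 3) - 3*log(y + 5) + atan(y/3).
Step 1. Decompose ∫((-8*y**4 - 40*y**3 - 93*y**2 - 342*y - 405)/(y**5 + 8*y**4 + 24*y**3 + 72*y**2 + 135*y)) dy by partial fractions, (-8*y**4 - 40*y**3 - 93*y**2 - 342*y - 405)/(y**5 + 8*y**4 + 24*y**3 + 72*y**2 + 135*y) = 3/(y**2 + 9) - 3/(y + 5) - 2/(y + 3) - 3/y: now ∫(-3/y) dy + ∫(-2/(y + 3)) dy + ∫(-3/(y + 5)) dy + ∫(3/(y**2 + 9)) dy.
Step 2. Evaluate the standard form [assuming y > 0]: now -3*log(y) + ∫(-2/(y + 3)) dy + ∫(-3/(y + 5)) dy + ∫(3/(y**2 + 9)) dy.
Step 3. Evaluate the standard form [assuming y > -3]: now -3*log(y) - 2*log(y + 3) + ∫(-3/(y + 5)) dy + ∫(3/(y**2 + 9)) dy.
Step 4. Evaluate the standard form [assuming y > -5]: now -3*log(y) - 2*log(y + 3) - 3*log(y + 5) + ∫(3/(y**2 + 9)) dy.
Step 5. Evaluate the standard form: now -3*log(y) - 2*log(y + 3) - 3*log(y + 5) + atan(y/3).
Answer: -3*log(y) - 2*log(y + 3) - 3*log(y + 5) + atan(y/3).


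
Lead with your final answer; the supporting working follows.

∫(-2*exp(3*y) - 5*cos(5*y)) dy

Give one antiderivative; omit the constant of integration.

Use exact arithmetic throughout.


The answer is -2*exp(3*y)/3 - sin(5*y).
Step 1. Rewrite: now ∫(-2*exp(3*y)) dy + ∫(-5*cos(5*y)) dy.
Step 2. Evaluate the standard form: now -sin(5*y) + ∫(-2*exp(3*y)) dy.
Step 3. Evaluate the standard form: now -2*exp(3*y)/3 - sin(5*y).
Answer: -2*exp(3*y)/3 - sin(5*y).


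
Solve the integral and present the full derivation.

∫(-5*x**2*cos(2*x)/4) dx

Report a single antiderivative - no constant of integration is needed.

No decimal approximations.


Step 1. Integrate ∫(-5*x**2*cos(2*x)/4) dx by parts with u = x**2, dv = (-5*cos(2*x)/4) dx, so v = -5*sin(2*x)/8: now -5*x**2*sin(2*x)/8 + ∫(5*x*sin(2*x)/4) dx.
Step 2. Integrate ∫(5*x*sin(2*x)/4) dx by parts with u = x, dv = (5*sin(2*x)/4) dx, so v = -5*cos(2*x)/8: now -5*x**2*sin(2*x)/8 - 5*x*cos(2*x)/8 + ∫(5*cos(2*x)/8) dx.
Step 3. Evaluate the standard form: now -5*x**2*sin(2*x)/8 - 5*x*cos(2*x)/8 + 5*sin(2*x)/16.
Answer: -5*x**2*sin(2*x)/8 - 5*x*cos(2*x)/8 + 5*sin(2*x)/16.


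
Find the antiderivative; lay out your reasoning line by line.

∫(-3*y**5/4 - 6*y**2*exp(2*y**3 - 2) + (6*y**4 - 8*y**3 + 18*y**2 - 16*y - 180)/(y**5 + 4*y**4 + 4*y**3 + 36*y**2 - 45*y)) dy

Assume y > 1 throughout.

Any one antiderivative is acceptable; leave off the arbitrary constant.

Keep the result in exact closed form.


Step 1. Rewrite: now ∫(-3*y**5/4) dy + ∫(-6*y**2*exp(2*y**3 - 2)) dy + ∫((6*y**4 - 8*y**3 + 18*y**2 - 16*y - 180)/(y**5 + 4*y**4 + 4*y**3 + 36*y**2 - 45*y)) dy.
Step 2. Substitute u = y**3 - 1, turning ∫(-6*y**2*exp(2*y**3 - 2)) dy into ∫(-2*exp(2*u)) du: now ∫(-3*y**5/4) dy + ∫((6*y**4 - 8*y**3 + 18*y**2 - 16*y - 180)/(y**5 + 4*y**4 + 4*y**3 + 36*y**2 - 45*y)) dy + ∫(-2*exp(2*u)) du.
Step 3. Evaluate the standard form: now -exp(2*u) + ∫(-3*y**5/4) dy + ∫((6*y**4 - 8*y**3 + 18*y**2 - 16*y - 180)/(y**5 + 4*y**4 + 4*y**3 + 36*y**2 - 45*y)) dy.
Step 4. Substitute back u = y**3 - 1: now -exp(2*y**3 - 2) + ∫(-3*y**5/4) dy + ∫((6*y**4 - 8*y**3 + 18*y**2 - 16*y - 180)/(y**5 + 4*y**4 + 4*y**3 + 36*y**2 - 45*y)) dy.
Step 5. Decompose ∫((6*y**4 - 8*y**3 + 18*y**2 - 16*y - 180)/(y**5 + 4*y**4 + 4*y**3 + 36*y**2 - 45*y)) dy by partial fractions, (6*y**4 - 8*y**3 + 18*y**2 - 16*y - 180)/(y**5 + 4*y**4 + 4*y**3 + 36*y**2 - 45*y) = -4/(y**2 + 9) + 5/(y + 5) - 3/(y - 1) + 4/y: now -exp(2*y**3 - 2) + ∫(4/y) dy + ∫(-3*y**5/4) dy + ∫(-3/(y - 1)) dy + ∫(5/(y + 5)) dy + ∫(-4/(y**2 + 9)) dy.
Step 6. Evaluate the standard form [assuming y > 0]: now -exp(2*y**3 - 2) + 4*log(y) + ∫(-3*y**5/4) dy + ∫(-3/(y - 1)) dy + ∫(5/(y + 5)) dy + ∫(-4/(y**2 + 9)) dy.
Step 7. Evaluate the standard form [assuming y > 1]: now -exp(2*y**3 - 2) + 4*log(y) - 3*log(y - 1) + ∫(-3*y**5/4) dy + ∫(5/(y + 5)) dy + ∫(-4/(y**2 + 9)) dy.
Step 8. Evaluate the standard form [assuming y > -5]: now -exp(2*y**3 - 2) + 4*log(y) - 3*log(y - 1) + 5*log(y + 5) + ∫(-3*y**5/4) dy + ∫(-4/(y**2 + 9)) dy.
Step 9. Evaluate the standard form: now -exp(2*y**3 - 2) + 4*log(y) - 3*log(y - 1) + 5*log(y + 5) - 4*atan(y/3)/3 + ∫(-3*y**5/4) dy.
Step 10. Evaluate the standard form: now -y**6/8 - exp(2*y**3 - 2) + 4*log(y) - 3*log(y - 1) + 5*log(y + 5) - 4*atan(y/3)/3.
Answer: -y**6/8 - exp(2*y**3 - 2) + 4*log(y) - 3*log(y - 1) + 5*log(y + 5) - 4*atan(y/3)/3.


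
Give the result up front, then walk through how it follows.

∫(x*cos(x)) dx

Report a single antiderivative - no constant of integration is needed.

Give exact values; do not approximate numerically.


The answer is x*sin(x) + cos(x).
Step 1. Integrate ∫(x*cos(x)) dx by parts with u = x, dv = (cos(x)) dx, so v = sin(x): now x*sin(x) + ∫(-sin(x)) dx.
Step 2. Evaluate the standard form: now x*sin(x) + cos(x).
Answer: x*sin(x) + cos(x).


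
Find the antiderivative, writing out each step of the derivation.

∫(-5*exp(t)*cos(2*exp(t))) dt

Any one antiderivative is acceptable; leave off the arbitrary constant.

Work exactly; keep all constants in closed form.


Step 1. Substitute u = exp(t), turning ∫(-5*exp(t)*cos(2*exp(t))) dt into ∫(-5*cos(2*u)) du: now ∫(-5*cos(2*u)) du.
Step 2. Evaluate the standard form: now -5*sin(2*u)/2.
Step 3. Substitute back u = exp(t): now -5*sin(2*exp(t))/2.
Answer: -5*sin(2*exp(t))/2.


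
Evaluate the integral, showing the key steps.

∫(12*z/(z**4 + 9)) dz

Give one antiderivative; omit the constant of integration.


Step 1. Substitute u = z**2, turning ∫(12*z/(z**4 + 9)) dz into ∫(6/(u**2 + 9)) du: now ∫(6/(u**2 + 9)) du.
Step 2. Evaluate the standard form: now 2*atan(u/3).
Step 3. Substitute back u = z**2: now 2*atan(z**2/3).
Answer: 2*atan(z**2/3).


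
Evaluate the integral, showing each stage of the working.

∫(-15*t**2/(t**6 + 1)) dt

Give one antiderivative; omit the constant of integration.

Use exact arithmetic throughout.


Step 1. Substitute u = t**3, turning ∫(-15*t**2/(t**6 + 1)) dt into ∫(-5/(u**2 + 1)) du: now ∫(-5/(u**2 + 1)) du.
Step 2. Evaluate the standard form: now -5*atan(u).
Step 3. Substitute back u = t**3: now -5*atan(t**3).
Answer: -5*atan(t**3).


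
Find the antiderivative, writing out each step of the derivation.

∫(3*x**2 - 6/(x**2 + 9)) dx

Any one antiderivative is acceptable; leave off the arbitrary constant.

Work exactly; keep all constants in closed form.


Step 1. Rewrite: now ∫(3*x**2) dx + ∫(-6/(x**2 + 9)) dx.
Step 2. Evaluate the standard form: now -2*atan(x/3) + ∫(3*x**2) dx.
Step 3. Evaluate the standard form: now x**3 - 2*atan(x/3).
Answer: x**3 - 2*atan(x/3).


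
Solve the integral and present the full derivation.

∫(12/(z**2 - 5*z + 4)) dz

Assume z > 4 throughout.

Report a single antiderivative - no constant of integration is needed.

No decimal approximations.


Step 1. Decompose ∫(12/(z**2 - 5*z + 4)) dz by partial fractions, 12/(z**2 - 5*z + 4) = -4/(z - 1) + 4/(z - 4): now ∫(4/(z - 4)) dz + ∫(-4/(z - 1)) dz.
Step 2. Evaluate the standard form [assuming z > 1]: now -4*log(z - 1) + ∫(4/(z - 4)) dz.
Step 3. Evaluate the standard form [assuming z > 4]: now 4*log(z - 4) - 4*log(z - 1).
Answer: 4*log(z - 4) - 4*log(z - 1).


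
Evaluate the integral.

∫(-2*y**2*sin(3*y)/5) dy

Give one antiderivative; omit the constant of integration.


Answer: 2*y**2*cos(3*y)/15 - 4*y*sin(3*y)/45 - 4*cos(3*y)/135.


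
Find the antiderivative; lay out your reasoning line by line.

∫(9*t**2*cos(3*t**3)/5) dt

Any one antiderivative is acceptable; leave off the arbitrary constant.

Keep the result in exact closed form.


Step 1. Substitute u = t**3, turning ∫(9*t**2*cos(3*t**3)/5) dt into ∫(3*cos(3*u)/5) du: now ∫(3*cos(3*u)/5) du.
Step 2. Evaluate the standard form: now sin(3*u)/5.
Step 3. Substitute back u = t**3: now sin(3*t**3)/5.
Answer: sin(3*t**3)/5.


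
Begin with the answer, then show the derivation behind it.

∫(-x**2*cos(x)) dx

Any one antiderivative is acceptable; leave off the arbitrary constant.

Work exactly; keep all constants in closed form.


The answer is -x**2*sin(x) - 2*x*cos(x) + 2*sin(x).
Step 1. Integrate ∫(-x**2*cos(x)) dx by parts with u = x**2, dv = (-cos(x)) dx, so v = -sin(x): now -x**2*sin(x) + ∫(2*x*sin(x)) dx.
Step 2. Integrate ∫(2*x*sin(x)) dx by parts with u = x, dv = (2*sin(x)) dx, so v = -2*cos(x): now -x**2*sin(x) - 2*x*cos(x) + ∫(2*cos(x)) dx.
Step 3. Evaluate the standard form: now -x**2*sin(x) - 2*x*cos(x) + 2*sin(x).
Answer: -x**2*sin(x) - 2*x*cos(x) + 2*sin(x).


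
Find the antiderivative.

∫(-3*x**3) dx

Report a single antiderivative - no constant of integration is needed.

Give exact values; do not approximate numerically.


Answer: -3*x**4/4.


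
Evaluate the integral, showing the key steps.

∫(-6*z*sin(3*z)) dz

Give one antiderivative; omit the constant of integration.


Step 1. Integrate ∫(-6*z*sin(3*z)) dz by parts with u = z, dv = (-6*sin(3*z)) dz, so v = 2*cos(3*z): now 2*z*cos(3*z) + ∫(-2*cos(3*z)) dz.
Step 2. Evaluate the standard form: now 2*z*cos(3*z) - 2*sin(3*z)/3.
Answer: 2*z*cos(3*z) - 2*sin(3*z)/3.


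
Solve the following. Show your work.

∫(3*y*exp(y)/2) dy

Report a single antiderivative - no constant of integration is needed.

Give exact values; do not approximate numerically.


Step 1. Integrate ∫(3*y*exp(y)/2) dy by parts with u = y, dv = (3*exp(y)/2) dy, so v = 3*exp(y)/2: now 3*y*exp(y)/2 + ∫(-3*exp(y)/2) dy.
Step 2. Evaluate the standard form: now 3*y*exp(y)/2 - 3*exp(y)/2.
Answer: 3*y*exp(y)/2 - 3*exp(y)/2.


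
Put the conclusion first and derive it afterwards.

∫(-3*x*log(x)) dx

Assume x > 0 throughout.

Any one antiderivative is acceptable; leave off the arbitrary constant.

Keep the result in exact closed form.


The answer is -3*x**2*log(x)/2 + 3*x**2/4.
Step 1. Integrate ∫(-3*x*log(x)) dx by parts with u = log(x), dv = (-3*x) dx, so v = -3*x**2/2 [assuming x > 0]: now -3*x**2*log(x)/2 + ∫(3*x/2) dx.
Step 2. Evaluate the standard form: now -3*x**2*log(x)/2 + 3*x**2/4.
Answer: -3*x**2*log(x)/2 + 3*x**2/4.


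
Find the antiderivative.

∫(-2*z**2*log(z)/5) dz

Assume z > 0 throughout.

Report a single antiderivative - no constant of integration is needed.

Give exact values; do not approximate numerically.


Answer: -2*z**3*log(z)/15 + 2*z**3/45.


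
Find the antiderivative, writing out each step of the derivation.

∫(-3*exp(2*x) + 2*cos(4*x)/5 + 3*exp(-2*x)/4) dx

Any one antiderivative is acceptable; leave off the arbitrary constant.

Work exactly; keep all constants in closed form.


Step 1. Rewrite: now ∫(3*exp(-2*x)/4) dx + ∫(-3*exp(2*x)) dx + ∫(2*cos(4*x)/5) dx.
Step 2. Evaluate the standard form: now -3*exp(2*x)/2 + ∫(3*exp(-2*x)/4) dx + ∫(2*cos(4*x)/5) dx.
Step 3. Evaluate the standard form: now -3*exp(2*x)/2 + sin(4*x)/10 + ∫(3*exp(-2*x)/4) dx.
Step 4. Evaluate the standard form: now -3*exp(2*x)/2 + sin(4*x)/10 - 3*exp(-2*x)/8.
Answer: -3*exp(2*x)/2 + sin(4*x)/10 - 3*exp(-2*x)/8.


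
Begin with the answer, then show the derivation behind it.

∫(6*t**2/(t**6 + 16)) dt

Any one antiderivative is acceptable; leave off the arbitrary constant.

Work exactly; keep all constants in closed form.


The answer is atan(t**3/4)/2.
Step 1. Substitute u = t**3, turning ∫(6*t**2/(t**6 + 16)) dt into ∫(2/(u**2 + 16)) du: now ∫(2/(u**2 + 16)) du.
Step 2. Evaluate the standard form: now atan(u/4)/2.
Step 3. Substitute back u = t**3: now atan(t**3/4)/2.
Answer: atan(t**3/4)/2.


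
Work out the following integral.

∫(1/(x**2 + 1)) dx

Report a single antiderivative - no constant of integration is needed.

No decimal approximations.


Answer: atan(x).


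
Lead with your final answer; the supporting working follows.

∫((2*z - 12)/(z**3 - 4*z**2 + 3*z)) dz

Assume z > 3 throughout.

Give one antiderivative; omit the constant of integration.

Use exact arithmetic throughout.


The answer is -4*log(z) - log(z - 3) + 5*log(z - 1).
Step 1. Decompose ∫((2*z - 12)/(z**3 - 4*z**2 + 3*z)) dz by partial fractions, (2*z - 12)/(z**3 - 4*z**2 + 3*z) = 5/(z - 1) - 1/(z - 3) - 4/z: now ∫(-4/z) dz + ∫(-1/(z - 3)) dz + ∫(5/(z - 1)) dz.
Step 2. Evaluate the standard form [assuming z > 3]: now -log(z - 3) + ∫(-4/z) dz + ∫(5/(z - 1)) dz.
Step 3. Evaluate the standard form [assuming z > 1]: now -log(z - 3) + 5*log(z - 1) + ∫(-4/z) dz.
Step 4. Evaluate the standard form [assuming z > 0]: now -4*log(z) - log(z - 3) + 5*log(z - 1).
Answer: -4*log(z) - log(z - 3) + 5*log(z - 1).


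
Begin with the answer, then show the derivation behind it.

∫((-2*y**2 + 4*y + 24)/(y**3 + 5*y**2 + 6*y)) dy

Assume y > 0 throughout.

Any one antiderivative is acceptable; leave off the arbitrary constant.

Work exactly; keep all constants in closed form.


The answer is 4*log(y) - 4*log(y + 2) - 2*log(y + 3).
Step 1. Decompose ∫((-2*y**2 + 4*y + 24)/(y**3 + 5*y**2 + 6*y)) dy by partial fractions, (-2*y**2 + 4*y + 24)/(y**3 + 5*y**2 + 6*y) = -2/(y + 3) - 4/(y + 2) + 4/y: now ∫(4/y) dy + ∫(-4/(y + 2)) dy + ∫(-2/(y + 3)) dy.
Step 2. Evaluate the standard form [assuming y > -2]: now -4*log(y + 2) + ∫(4/y) dy + ∫(-2/(y + 3)) dy.
Step 3. Evaluate the standard form [assuming y > 0]: now 4*log(y) - 4*log(y + 2) + ∫(-2/(y + 3)) dy.
Step 4. Evaluate the standard form [assuming y > -3]: now 4*log(y) - 4*log(y + 2) - 2*log(y + 3).
Answer: 4*log(y) - 4*log(y + 2) - 2*log(y + 3).


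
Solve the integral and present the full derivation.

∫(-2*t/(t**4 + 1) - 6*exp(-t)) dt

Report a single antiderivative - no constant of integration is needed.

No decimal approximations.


Step 1. Rewrite: now ∫(-2*t/(t**4 + 1)) dt + ∫(-6*exp(-t)) dt.
Step 2. Substitute u = t**2, turning ∫(-2*t/(t**4 + 1)) dt into ∫(-1/(u**2 + 1)) du: now ∫(-1/(u**2 + 1)) du + ∫(-6*exp(-t)) dt.
Step 3. Evaluate the standard form: now -atan(u) + ∫(-6*exp(-t)) dt.
Step 4. Substitute back u = t**2: now -atan(t**2) + ∫(-6*exp(-t)) dt.
Step 5. Evaluate the standard form: now -atan(t**2) + 6*exp(-t).
Answer: -atan(t**2) + 6*exp(-t).


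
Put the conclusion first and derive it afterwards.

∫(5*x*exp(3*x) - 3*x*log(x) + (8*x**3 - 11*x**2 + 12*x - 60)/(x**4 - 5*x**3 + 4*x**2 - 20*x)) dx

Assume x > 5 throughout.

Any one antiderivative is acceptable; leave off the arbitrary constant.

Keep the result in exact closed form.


The answer is -3*x**2*log(x)/2 + 3*x**2/4 + 5*x*exp(3*x)/3 - 5*exp(3*x)/9 + 3*log(x) + 5*log(x - 5) + 2*atan(x/2).
Step 1. Rewrite: now ∫(5*x*exp(3*x)) dx + ∫(-3*x*log(x)) dx + ∫((8*x**3 - 11*x**2 + 12*x - 60)/(x**4 - 5*x**3 + 4*x**2 - 20*x)) dx.
Step 2. Decompose ∫((8*x**3 - 11*x**2 + 12*x - 60)/(x**4 - 5*x**3 + 4*x**2 - 20*x)) dx by partial fractions, (8*x**3 - 11*x**2 + 12*x - 60)/(x**4 - 5*x**3 + 4*x**2 - 20*x) = 4/(x**2 + 4) + 5/(x - 5) + 3/x: now ∫(3/x) dx + ∫(5*x*exp(3*x)) dx + ∫(-3*x*log(x)) dx + ∫(5/(x - 5)) dx + ∫(4/(x**2 + 4)) dx.
Step 3. Evaluate the standard form [assuming x > 0]: now 3*log(x) + ∫(5*x*exp(3*x)) dx + ∫(-3*x*log(x)) dx + ∫(5/(x - 5)) dx + ∫(4/(x**2 + 4)) dx.
Step 4. Evaluate the standard form [assuming x > 5]: now 3*log(x) + 5*log(x - 5) + ∫(5*x*exp(3*x)) dx + ∫(-3*x*log(x)) dx + ∫(4/(x**2 + 4)) dx.
Step 5. Evaluate the standard form: now 3*log(x) + 5*log(x - 5) + 2*atan(x/2) + ∫(5*x*exp(3*x)) dx + ∫(-3*x*log(x)) dx.
Step 6. Integrate ∫(-3*x*log(x)) dx by parts with u = log(x), dv = (-3*x) dx, so v = -3*x**2/2 [assuming x > 0]: now -3*x**2*log(x)/2 + 3*log(x) + 5*log(x - 5) + 2*atan(x/2) + ∫(3*x/2) dx + ∫(5*x*exp(3*x)) dx.
Step 7. Evaluate the standard form: now -3*x**2*log(x)/2 + 3*x**2/4 + 3*log(x) + 5*log(x - 5) + 2*atan(x/2) + ∫(5*x*exp(3*x)) dx.
Step 8. Integrate ∫(5*x*exp(3*x)) dx by parts with u = x, dv = (5*exp(3*x)) dx, so v = 5*exp(3*x)/3: now -3*x**2*log(x)/2 + 3*x**2/4 + 5*x*exp(3*x)/3 + 3*log(x) + 5*log(x - 5) + 2*atan(x/2) + ∫(-5*exp(3*x)/3) dx.
Step 9. Evaluate the standard form: now -3*x**2*log(x)/2 + 3*x**2/4 + 5*x*exp(3*x)/3 - 5*exp(3*x)/9 + 3*log(x) + 5*log(x - 5) + 2*atan(x/2).
Answer: -3*x**2*log(x)/2 + 3*x**2/4 + 5*x*exp(3*x)/3 - 5*exp(3*x)/9 + 3*log(x) + 5*log(x - 5) + 2*atan(x/2).


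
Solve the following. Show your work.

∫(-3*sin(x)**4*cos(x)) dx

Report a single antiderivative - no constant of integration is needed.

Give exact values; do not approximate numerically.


Step 1. Substitute u = sin(x), turning ∫(-3*sin(x)**4*cos(x)) dx into ∫(-3*u**4) du: now ∫(-3*u**4) du.
Step 2. Evaluate the standard form: now -3*u**5/5.
Step 3. Substitute back u = sin(x): now -3*sin(x)**5/5.
Answer: -3*sin(x)**5/5.


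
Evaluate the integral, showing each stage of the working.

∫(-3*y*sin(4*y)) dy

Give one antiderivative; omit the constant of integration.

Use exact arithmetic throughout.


Step 1. Integrate ∫(-3*y*sin(4*y)) dy by parts with u = y, dv = (-3*sin(4*y)) dy, so v = 3*cos(4*y)/4: now 3*y*cos(4*y)/4 + ∫(-3*cos(4*y)/4) dy.
Step 2. Evaluate the standard form: now 3*y*cos(4*y)/4 - 3*sin(4*y)/16.
Answer: 3*y*cos(4*y)/4 - 3*sin(4*y)/16.


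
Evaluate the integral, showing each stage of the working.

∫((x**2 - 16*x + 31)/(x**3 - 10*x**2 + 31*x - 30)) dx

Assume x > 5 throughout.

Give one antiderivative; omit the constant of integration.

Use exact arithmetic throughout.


Step 1. Decompose ∫((x**2 - 16*x + 31)/(x**3 - 10*x**2 + 31*x - 30)) dx by partial fractions, (x**2 - 16*x + 31)/(x**3 - 10*x**2 + 31*x - 30) = 1/(x - 2) + 4/(x - 3) - 4/(x - 5): now ∫(-4/(x - 5)) dx + ∫(4/(x - 3)) dx + ∫(1/(x - 2)) dx.
Step 2. Evaluate the standard form [assuming x > 2]: now log(x - 2) + ∫(-4/(x - 5)) dx + ∫(4/(x - 3)) dx.
Step 3. Evaluate the standard form [assuming x > 5]: now -4*log(x - 5) + log(x - 2) + ∫(4/(x - 3)) dx.
Step 4. Evaluate the standard form [assuming x > 3]: now -4*log(x - 5) + 4*log(x - 3) + log(x - 2).
Answer: -4*log(x - 5) + 4*log(x - 3) + log(x - 2).


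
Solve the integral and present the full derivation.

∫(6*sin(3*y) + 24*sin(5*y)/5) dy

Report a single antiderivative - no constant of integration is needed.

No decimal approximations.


Step 1. Rewrite: now ∫(6*sin(3*y)) dy + ∫(24*sin(5*y)/5) dy.
Step 2. Evaluate the standard form: now -2*cos(3*y) + ∫(24*sin(5*y)/5) dy.
Step 3. Evaluate the standard form: now -2*cos(3*y) - 24*cos(5*y)/25.
Answer: -2*cos(3*y) - 24*cos(5*y)/25.


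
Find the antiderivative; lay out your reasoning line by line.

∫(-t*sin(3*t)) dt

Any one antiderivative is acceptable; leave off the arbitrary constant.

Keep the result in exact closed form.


Step 1. Integrate ∫(-t*sin(3*t)) dt by parts with u = t, dv = (-sin(3*t)) dt, so v = cos(3*t)/3: now t*cos(3*t)/3 + ∫(-cos(3*t)/3) dt.
Step 2. Evaluate the standard form: now t*cos(3*t)/3 - sin(3*t)/9.
Answer: t*cos(3*t)/3 - sin(3*t)/9.


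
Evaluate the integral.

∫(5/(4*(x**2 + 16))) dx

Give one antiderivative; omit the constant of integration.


Answer: 5*atan(x/4)/16.


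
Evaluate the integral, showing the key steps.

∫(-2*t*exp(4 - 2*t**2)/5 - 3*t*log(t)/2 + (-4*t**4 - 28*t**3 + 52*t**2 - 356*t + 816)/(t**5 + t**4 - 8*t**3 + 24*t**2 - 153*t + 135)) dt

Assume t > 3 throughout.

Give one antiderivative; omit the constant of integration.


Step 1. Rewrite: now ∫(-2*t*exp(4 - 2*t**2)/5) dt + ∫(-3*t*log(t)/2) dt + ∫((-4*t**4 - 28*t**3 + 52*t**2 - 356*t + 816)/(t**5 + t**4 - 8*t**3 + 24*t**2 - 153*t + 135)) dt.
Step 2. Substitute u = t**2 - 2, turning ∫(-2*t*exp(4 - 2*t**2)/5) dt into ∫(-exp(-2*u)/5) du: now ∫(-3*t*log(t)/2) dt + ∫((-4*t**4 - 28*t**3 + 52*t**2 - 356*t + 816)/(t**5 + t**4 - 8*t**3 + 24*t**2 - 153*t + 135)) dt + ∫(-exp(-2*u)/5) du.
Step 3. Evaluate the standard form: now ∫(-3*t*log(t)/2) dt + ∫((-4*t**4 - 28*t**3 + 52*t**2 - 356*t + 816)/(t**5 + t**4 - 8*t**3 + 24*t**2 - 153*t + 135)) dt + exp(-2*u)/10.
Step 4. Substitute back u = t**2 - 2: now exp(4 - 2*t**2)/10 + ∫(-3*t*log(t)/2) dt + ∫((-4*t**4 - 28*t**3 + 52*t**2 - 356*t + 816)/(t**5 + t**4 - 8*t**3 + 24*t**2 - 153*t + 135)) dt.
Step 5. Decompose ∫((-4*t**4 - 28*t**3 + 52*t**2 - 356*t + 816)/(t**5 + t**4 - 8*t**3 + 24*t**2 - 153*t + 135)) dt by partial fractions, (-4*t**4 - 28*t**3 + 52*t**2 - 356*t + 816)/(t**5 + t**4 - 8*t**3 + 24*t**2 - 153*t + 135) = 4/(t**2 + 9) + 3/(t + 5) - 4/(t - 1) - 3/(t - 3): now exp(4 - 2*t**2)/10 + ∫(-3*t*log(t)/2) dt + ∫(-3/(t - 3)) dt + ∫(-4/(t - 1)) dt + ∫(3/(t + 5)) dt + ∫(4/(t**2 + 9)) dt.
Step 6. Evaluate the standard form [assuming t > 3]: now exp(4 - 2*t**2)/10 - 3*log(t - 3) + ∫(-3*t*log(t)/2) dt + ∫(-4/(t - 1)) dt + ∫(3/(t + 5)) dt + ∫(4/(t**2 + 9)) dt.
Step 7. Evaluate the standard form [assuming t > 1]: now exp(4 - 2*t**2)/10 - 3*log(t - 3) - 4*log(t - 1) + ∫(-3*t*log(t)/2) dt + ∫(3/(t + 5)) dt + ∫(4/(t**2 + 9)) dt.
Step 8. Evaluate the standard form [assuming t > -5]: now exp(4 - 2*t**2)/10 - 3*log(t - 3) - 4*log(t - 1) + 3*log(t + 5) + ∫(-3*t*log(t)/2) dt + ∫(4/(t**2 + 9)) dt.
Step 9. Evaluate the standard form: now exp(4 - 2*t**2)/10 - 3*log(t - 3) - 4*log(t - 1) + 3*log(t + 5) + 4*atan(t/3)/3 + ∫(-3*t*log(t)/2) dt.
Step 10. Integrate ∫(-3*t*log(t)/2) dt by parts with u = log(t), dv = (-3*t/2) dt, so v = -3*t**2/4 [assuming t > 0]: now -3*t**2*log(t)/4 + exp(4 - 2*t**2)/10 - 3*log(t - 3) - 4*log(t - 1) + 3*log(t + 5) + 4*atan(t/3)/3 + ∫(3*t/4) dt.
Step 11. Evaluate the standard form: now -3*t**2*log(t)/4 + 3*t**2/8 + exp(4 - 2*t**2)/10 - 3*log(t - 3) - 4*log(t - 1) + 3*log(t + 5) + 4*atan(t/3)/3.
Answer: -3*t**2*log(t)/4 + 3*t**2/8 + exp(4 - 2*t**2)/10 - 3*log(t - 3) - 4*log(t - 1) + 3*log(t + 5) + 4*atan(t/3)/3.


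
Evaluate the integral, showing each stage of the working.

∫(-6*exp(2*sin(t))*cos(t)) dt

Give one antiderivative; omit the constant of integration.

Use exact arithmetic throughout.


Step 1. Substitute u = sin(t), turning ∫(-6*exp(2*sin(t))*cos(t)) dt into ∫(-6*exp(2*u)) du: now ∫(-6*exp(2*u)) du.
Step 2. Evaluate the standard form: now -3*exp(2*u).
Step 3. Substitute back u = sin(t): now -3*exp(2*sin(t)).
Answer: -3*exp(2*sin(t)).


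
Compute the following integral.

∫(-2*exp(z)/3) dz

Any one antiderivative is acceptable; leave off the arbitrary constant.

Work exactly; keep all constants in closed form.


Answer: -2*exp(z)/3.


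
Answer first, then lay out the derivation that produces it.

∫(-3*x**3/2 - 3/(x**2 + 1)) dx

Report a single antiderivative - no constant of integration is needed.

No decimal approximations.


The answer is -3*x**4/8 - 3*atan(x).
Step 1. Rewrite: now ∫(-3*x**3/2) dx + ∫(-3/(x**2 + 1)) dx.
Step 2. Evaluate the standard form: now -3*atan(x) + ∫(-3*x**3/2) dx.
Step 3. Evaluate the standard form: now -3*x**4/8 - 3*atan(x).
Answer: -3*x**4/8 - 3*atan(x).


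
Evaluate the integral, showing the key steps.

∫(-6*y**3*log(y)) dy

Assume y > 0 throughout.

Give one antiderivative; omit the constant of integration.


Step 1. Integrate ∫(-6*y**3*log(y)) dy by parts with u = log(y), dv = (-6*y**3) dy, so v = -3*y**4/2 [assuming y > 0]: now -3*y**4*log(y)/2 + ∫(3*y**3/2) dy.
Step 2. Evaluate the standard form: now -3*y**4*log(y)/2 + 3*y**4/8.
Answer: -3*y**4*log(y)/2 + 3*y**4/8.


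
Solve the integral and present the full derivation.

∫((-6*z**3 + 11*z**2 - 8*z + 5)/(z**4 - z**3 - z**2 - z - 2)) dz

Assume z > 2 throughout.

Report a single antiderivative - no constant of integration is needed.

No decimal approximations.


Step 1. Decompose ∫((-6*z**3 + 11*z**2 - 8*z + 5)/(z**4 - z**3 - z**2 - z - 2)) dz by partial fractions, (-6*z**3 + 11*z**2 - 8*z + 5)/(z**4 - z**3 - z**2 - z - 2) = 2/(z**2 + 1) - 5/(z + 1) - 1/(z - 2): now ∫(-1/(z - 2)) dz + ∫(-5/(z + 1)) dz + ∫(2/(z**2 + 1)) dz.
Step 2. Evaluate the standard form [assuming z > -1]: now -5*log(z + 1) + ∫(-1/(z - 2)) dz + ∫(2/(z**2 + 1)) dz.
Step 3. Evaluate the standard form [assuming z > 2]: now -log(z - 2) - 5*log(z + 1) + ∫(2/(z**2 + 1)) dz.
Step 4. Evaluate the standard form: now -log(z - 2) - 5*log(z + 1) + 2*atan(z).
Answer: -log(z - 2) - 5*log(z + 1) + 2*atan(z).


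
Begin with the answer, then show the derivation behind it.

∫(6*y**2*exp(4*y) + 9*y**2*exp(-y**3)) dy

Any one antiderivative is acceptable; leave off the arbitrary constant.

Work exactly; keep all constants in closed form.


The answer is 3*y**2*exp(4*y)/2 - 3*y*exp(4*y)/4 + 3*exp(4*y)/16 - 3*exp(-y**3).
Step 1. Rewrite: now ∫(6*y**2*exp(4*y)) dy + ∫(9*y**2*exp(-y**3)) dy.
Step 2. Substitute u = y**3, turning ∫(9*y**2*exp(-y**3)) dy into ∫(3*exp(-u)) du: now ∫(6*y**2*exp(4*y)) dy + ∫(3*exp(-u)) du.
Step 3. Evaluate the standard form: now ∫(6*y**2*exp(4*y)) dy - 3*exp(-u).
Step 4. Substitute back u = y**3: now ∫(6*y**2*exp(4*y)) dy - 3*exp(-y**3).
Step 5. Integrate ∫(6*y**2*exp(4*y)) dy by parts with u = y**2, dv = (6*exp(4*y)) dy, so v = 3*exp(4*y)/2: now 3*y**2*exp(4*y)/2 + ∫(-3*y*exp(4*y)) dy - 3*exp(-y**3).
Step 6. Integrate ∫(-3*y*exp(4*y)) dy by parts with u = y, dv = (-3*exp(4*y)) dy, so v = -3*exp(4*y)/4: now 3*y**2*exp(4*y)/2 - 3*y*exp(4*y)/4 + ∫(3*exp(4*y)/4) dy - 3*exp(-y**3).
Step 7. Evaluate the standard form: now 3*y**2*exp(4*y)/2 - 3*y*exp(4*y)/4 + 3*exp(4*y)/16 - 3*exp(-y**3).
Answer: 3*y**2*exp(4*y)/2 - 3*y*exp(4*y)/4 + 3*exp(4*y)/16 - 3*exp(-y**3).


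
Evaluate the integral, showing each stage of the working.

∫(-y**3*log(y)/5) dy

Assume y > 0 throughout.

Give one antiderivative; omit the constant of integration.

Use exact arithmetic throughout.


Step 1. Integrate ∫(-y**3*log(y)/5) dy by parts with u = log(y), dv = (-y**3/5) dy, so v = -y**4/20 [assuming y > 0]: now -y**4*log(y)/20 + ∫(y**3/20) dy.
Step 2. Evaluate the standard form: now -y**4*log(y)/20 + y**4/80.
Answer: -y**4*log(y)/20 + y**4/80.


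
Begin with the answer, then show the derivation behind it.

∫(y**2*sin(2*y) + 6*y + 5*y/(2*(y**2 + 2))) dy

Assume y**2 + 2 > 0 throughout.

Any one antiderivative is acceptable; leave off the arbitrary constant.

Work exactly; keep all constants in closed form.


The answer is -y**2*cos(2*y)/2 + 3*y**2 + y*sin(2*y)/2 + 5*log(y**2 + 2)/4 + cos(2*y)/4.
Step 1. Rewrite: now ∫(6*y) dy + ∫(5*y/(2*(y**2 + 2))) dy + ∫(y**2*sin(2*y)) dy.
Step 2. Evaluate the standard form: now 3*y**2 + ∫(5*y/(2*(y**2 + 2))) dy + ∫(y**2*sin(2*y)) dy.
Step 3. Substitute u = y**2 + 2, turning ∫(5*y/(2*(y**2 + 2))) dy into ∫(5/(4*u)) du: now 3*y**2 + ∫(5/(4*u)) du + ∫(y**2*sin(2*y)) dy.
Step 4. Evaluate the standard form [assuming u > 0]: now 3*y**2 + 5*log(u)/4 + ∫(y**2*sin(2*y)) dy.
Step 5. Substitute back u = y**2 + 2: now 3*y**2 + 5*log(y**2 + 2)/4 + ∫(y**2*sin(2*y)) dy.
Step 6. Integrate ∫(y**2*sin(2*y)) dy by parts with u = y**2, dv = (sin(2*y)) dy, so v = -cos(2*y)/2: now -y**2*cos(2*y)/2 + 3*y**2 + 5*log(y**2 + 2)/4 + ∫(y*cos(2*y)) dy.
Step 7. Integrate ∫(y*cos(2*y)) dy by parts with u = y, dv = (cos(2*y)) dy, so v = sin(2*y)/2: now -y**2*cos(2*y)/2 + 3*y**2 + y*sin(2*y)/2 + 5*log(y**2 + 2)/4 + ∫(-sin(2*y)/2) dy.
Step 8. Evaluate the standard form: now -y**2*cos(2*y)/2 + 3*y**2 + y*sin(2*y)/2 + 5*log(y**2 + 2)/4 + cos(2*y)/4.
Answer: -y**2*cos(2*y)/2 + 3*y**2 + y*sin(2*y)/2 + 5*log(y**2 + 2)/4 + cos(2*y)/4.


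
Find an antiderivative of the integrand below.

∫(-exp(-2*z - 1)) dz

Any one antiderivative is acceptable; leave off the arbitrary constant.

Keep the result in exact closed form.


Answer: exp(-2*z - 1)/2.


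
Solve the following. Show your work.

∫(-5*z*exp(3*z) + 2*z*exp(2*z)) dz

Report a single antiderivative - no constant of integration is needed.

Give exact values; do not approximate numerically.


Step 1. Rewrite: now ∫(2*z*exp(2*z)) dz + ∫(-5*z*exp(3*z)) dz.
Step 2. Integrate ∫(-5*z*exp(3*z)) dz by parts with u = z, dv = (-5*exp(3*z)) dz, so v = -5*exp(3*z)/3: now -5*z*exp(3*z)/3 + ∫(2*z*exp(2*z)) dz + ∫(5*exp(3*z)/3) dz.
Step 3. Evaluate the standard form: now -5*z*exp(3*z)/3 + 5*exp(3*z)/9 + ∫(2*z*exp(2*z)) dz.
Step 4. Integrate ∫(2*z*exp(2*z)) dz by parts with u = z, dv = (2*exp(2*z)) dz, so v = exp(2*z): now -5*z*exp(3*z)/3 + z*exp(2*z) + 5*exp(3*z)/9 + ∫(-exp(2*z)) dz.
Step 5. Evaluate the standard form: now -5*z*exp(3*z)/3 + z*exp(2*z) + 5*exp(3*z)/9 - exp(2*z)/2.
Answer: -5*z*exp(3*z)/3 + z*exp(2*z) + 5*exp(3*z)/9 - exp(2*z)/2.


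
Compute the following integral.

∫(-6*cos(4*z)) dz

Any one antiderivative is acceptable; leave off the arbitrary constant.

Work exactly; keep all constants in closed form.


Answer: -3*sin(4*z)/2.


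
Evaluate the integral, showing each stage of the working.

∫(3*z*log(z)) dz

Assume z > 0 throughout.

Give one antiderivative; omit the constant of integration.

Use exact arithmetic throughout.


Step 1. Integrate ∫(3*z*log(z)) dz by parts with u = log(z), dv = (3*z) dz, so v = 3*z**2/2 [assuming z > 0]: now 3*z**2*log(z)/2 + ∫(-3*z/2) dz.
Step 2. Evaluate the standard form: now 3*z**2*log(z)/2 - 3*z**2/4.
Answer: 3*z**2*log(z)/2 - 3*z**2/4.


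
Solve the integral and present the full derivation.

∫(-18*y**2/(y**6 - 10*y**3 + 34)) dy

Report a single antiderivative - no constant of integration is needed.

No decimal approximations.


Step 1. Substitute u = y**3 - 5, turning ∫(-18*y**2/(y**6 - 10*y**3 + 34)) dy into ∫(-6/(u**2 + 9)) du: now ∫(-6/(u**2 + 9)) du.
Step 2. Evaluate the standard form: now -2*atan(u/3).
Step 3. Substitute back u = y**3 - 5: now -2*atan(y**3/3 - 5/3).
Answer: -2*atan(y**3/3 - 5/3).


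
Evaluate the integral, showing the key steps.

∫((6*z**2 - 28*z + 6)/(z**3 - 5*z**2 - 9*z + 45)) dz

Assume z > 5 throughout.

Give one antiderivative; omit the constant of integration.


Step 1. Decompose ∫((6*z**2 - 28*z + 6)/(z**3 - 5*z**2 - 9*z + 45)) dz by partial fractions, (6*z**2 - 28*z + 6)/(z**3 - 5*z**2 - 9*z + 45) = 3/(z + 3) + 2/(z - 3) + 1/(z - 5): now ∫(1/(z - 5)) dz + ∫(2/(z - 3)) dz + ∫(3/(z + 3)) dz.
Step 2. Evaluate the standard form [assuming z > -3]: now 3*log(z + 3) + ∫(1/(z - 5)) dz + ∫(2/(z - 3)) dz.
Step 3. Evaluate the standard form [assuming z > 5]: now log(z - 5) + 3*log(z + 3) + ∫(2/(z - 3)) dz.
Step 4. Evaluate the standard form [assuming z > 3]: now log(z - 5) + 2*log(z - 3) + 3*log(z + 3).
Answer: log(z - 5) + 2*log(z - 3) + 3*log(z + 3).


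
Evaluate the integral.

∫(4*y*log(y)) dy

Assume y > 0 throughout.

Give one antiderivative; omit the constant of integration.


Answer: 2*y**2*log(y) - y**2.


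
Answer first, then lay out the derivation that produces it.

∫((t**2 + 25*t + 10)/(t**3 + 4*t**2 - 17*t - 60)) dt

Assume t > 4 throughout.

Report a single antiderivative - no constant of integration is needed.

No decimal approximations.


The answer is 2*log(t - 4) + 4*log(t + 3) - 5*log(t + 5).
Step 1. Decompose ∫((t**2 + 25*t + 10)/(t**3 + 4*t**2 - 17*t - 60)) dt by partial fractions, (t**2 + 25*t + 10)/(t**3 + 4*t**2 - 17*t - 60) = -5/(t + 5) + 4/(t + 3) + 2/(t - 4): now ∫(2/(t - 4)) dt + ∫(4/(t + 3)) dt + ∫(-5/(t + 5)) dt.
Step 2. Evaluate the standard form [assuming t > 4]: now 2*log(t - 4) + ∫(4/(t + 3)) dt + ∫(-5/(t + 5)) dt.
Step 3. Evaluate the standard form [assuming t > -5]: now 2*log(t - 4) - 5*log(t + 5) + ∫(4/(t + 3)) dt.
Step 4. Evaluate the standard form [assuming t > -3]: now 2*log(t - 4) + 4*log(t + 3) - 5*log(t + 5).
Answer: 2*log(t - 4) + 4*log(t + 3) - 5*log(t + 5).


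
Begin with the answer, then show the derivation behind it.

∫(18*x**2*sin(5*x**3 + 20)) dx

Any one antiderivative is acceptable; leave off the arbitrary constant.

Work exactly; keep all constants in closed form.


The answer is -6*cos(5*x**3 + 20)/5.
Step 1. Substitute u = x**3 + 4, turning ∫(18*x**2*sin(5*x**3 + 20)) dx into ∫(6*sin(5*u)) du: now ∫(6*sin(5*u)) du.
Step 2. Evaluate the standard form: now -6*cos(5*u)/5.
Step 3. Substitute back u = x**3 + 4: now -6*cos(5*x**3 + 20)/5.
Answer: -6*cos(5*x**3 + 20)/5.


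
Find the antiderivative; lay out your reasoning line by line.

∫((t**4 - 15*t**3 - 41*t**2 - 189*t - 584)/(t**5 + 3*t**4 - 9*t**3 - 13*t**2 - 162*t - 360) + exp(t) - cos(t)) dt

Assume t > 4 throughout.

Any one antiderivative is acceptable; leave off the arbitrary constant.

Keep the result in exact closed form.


Step 1. Rewrite: now ∫((t**4 - 15*t**3 - 41*t**2 - 189*t - 584)/(t**5 + 3*t**4 - 9*t**3 - 13*t**2 - 162*t - 360)) dt + ∫(exp(t)) dt + ∫(-cos(t)) dt.
Step 2. Decompose ∫((t**4 - 15*t**3 - 41*t**2 - 189*t - 584)/(t**5 + 3*t**4 - 9*t**3 - 13*t**2 - 162*t - 360)) dt by partial fractions, (t**4 - 15*t**3 - 41*t**2 - 189*t - 584)/(t**5 + 3*t**4 - 9*t**3 - 13*t**2 - 162*t - 360) = 2/(t**2 + 9) + 2/(t + 5) + 1/(t + 2) - 2/(t - 4): now ∫(-2/(t - 4)) dt + ∫(1/(t + 2)) dt + ∫(2/(t + 5)) dt + ∫(2/(t**2 + 9)) dt + ∫(exp(t)) dt + ∫(-cos(t)) dt.
Step 3. Evaluate the standard form [assuming t > -2]: now log(t + 2) + ∫(-2/(t - 4)) dt + ∫(2/(t + 5)) dt + ∫(2/(t**2 + 9)) dt + ∫(exp(t)) dt + ∫(-cos(t)) dt.
Step 4. Evaluate the standard form [assuming t > -5]: now log(t + 2) + 2*log(t + 5) + ∫(-2/(t - 4)) dt + ∫(2/(t**2 + 9)) dt + ∫(exp(t)) dt + ∫(-cos(t)) dt.
Step 5. Evaluate the standard form [assuming t > 4]: now -2*log(t - 4) + log(t + 2) + 2*log(t + 5) + ∫(2/(t**2 + 9)) dt + ∫(exp(t)) dt + ∫(-cos(t)) dt.
Step 6. Evaluate the standard form: now -2*log(t - 4) + log(t + 2) + 2*log(t + 5) + 2*atan(t/3)/3 + ∫(exp(t)) dt + ∫(-cos(t)) dt.
Step 7. Evaluate the standard form: now exp(t) - 2*log(t - 4) + log(t + 2) + 2*log(t + 5) + 2*atan(t/3)/3 + ∫(-cos(t)) dt.
Step 8. Evaluate the standard form: now exp(t) - 2*log(t - 4) + log(t + 2) + 2*log(t + 5) - sin(t) + 2*atan(t/3)/3.
Answer: exp(t) - 2*log(t - 4) + log(t + 2) + 2*log(t + 5) - sin(t) + 2*atan(t/3)/3.
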